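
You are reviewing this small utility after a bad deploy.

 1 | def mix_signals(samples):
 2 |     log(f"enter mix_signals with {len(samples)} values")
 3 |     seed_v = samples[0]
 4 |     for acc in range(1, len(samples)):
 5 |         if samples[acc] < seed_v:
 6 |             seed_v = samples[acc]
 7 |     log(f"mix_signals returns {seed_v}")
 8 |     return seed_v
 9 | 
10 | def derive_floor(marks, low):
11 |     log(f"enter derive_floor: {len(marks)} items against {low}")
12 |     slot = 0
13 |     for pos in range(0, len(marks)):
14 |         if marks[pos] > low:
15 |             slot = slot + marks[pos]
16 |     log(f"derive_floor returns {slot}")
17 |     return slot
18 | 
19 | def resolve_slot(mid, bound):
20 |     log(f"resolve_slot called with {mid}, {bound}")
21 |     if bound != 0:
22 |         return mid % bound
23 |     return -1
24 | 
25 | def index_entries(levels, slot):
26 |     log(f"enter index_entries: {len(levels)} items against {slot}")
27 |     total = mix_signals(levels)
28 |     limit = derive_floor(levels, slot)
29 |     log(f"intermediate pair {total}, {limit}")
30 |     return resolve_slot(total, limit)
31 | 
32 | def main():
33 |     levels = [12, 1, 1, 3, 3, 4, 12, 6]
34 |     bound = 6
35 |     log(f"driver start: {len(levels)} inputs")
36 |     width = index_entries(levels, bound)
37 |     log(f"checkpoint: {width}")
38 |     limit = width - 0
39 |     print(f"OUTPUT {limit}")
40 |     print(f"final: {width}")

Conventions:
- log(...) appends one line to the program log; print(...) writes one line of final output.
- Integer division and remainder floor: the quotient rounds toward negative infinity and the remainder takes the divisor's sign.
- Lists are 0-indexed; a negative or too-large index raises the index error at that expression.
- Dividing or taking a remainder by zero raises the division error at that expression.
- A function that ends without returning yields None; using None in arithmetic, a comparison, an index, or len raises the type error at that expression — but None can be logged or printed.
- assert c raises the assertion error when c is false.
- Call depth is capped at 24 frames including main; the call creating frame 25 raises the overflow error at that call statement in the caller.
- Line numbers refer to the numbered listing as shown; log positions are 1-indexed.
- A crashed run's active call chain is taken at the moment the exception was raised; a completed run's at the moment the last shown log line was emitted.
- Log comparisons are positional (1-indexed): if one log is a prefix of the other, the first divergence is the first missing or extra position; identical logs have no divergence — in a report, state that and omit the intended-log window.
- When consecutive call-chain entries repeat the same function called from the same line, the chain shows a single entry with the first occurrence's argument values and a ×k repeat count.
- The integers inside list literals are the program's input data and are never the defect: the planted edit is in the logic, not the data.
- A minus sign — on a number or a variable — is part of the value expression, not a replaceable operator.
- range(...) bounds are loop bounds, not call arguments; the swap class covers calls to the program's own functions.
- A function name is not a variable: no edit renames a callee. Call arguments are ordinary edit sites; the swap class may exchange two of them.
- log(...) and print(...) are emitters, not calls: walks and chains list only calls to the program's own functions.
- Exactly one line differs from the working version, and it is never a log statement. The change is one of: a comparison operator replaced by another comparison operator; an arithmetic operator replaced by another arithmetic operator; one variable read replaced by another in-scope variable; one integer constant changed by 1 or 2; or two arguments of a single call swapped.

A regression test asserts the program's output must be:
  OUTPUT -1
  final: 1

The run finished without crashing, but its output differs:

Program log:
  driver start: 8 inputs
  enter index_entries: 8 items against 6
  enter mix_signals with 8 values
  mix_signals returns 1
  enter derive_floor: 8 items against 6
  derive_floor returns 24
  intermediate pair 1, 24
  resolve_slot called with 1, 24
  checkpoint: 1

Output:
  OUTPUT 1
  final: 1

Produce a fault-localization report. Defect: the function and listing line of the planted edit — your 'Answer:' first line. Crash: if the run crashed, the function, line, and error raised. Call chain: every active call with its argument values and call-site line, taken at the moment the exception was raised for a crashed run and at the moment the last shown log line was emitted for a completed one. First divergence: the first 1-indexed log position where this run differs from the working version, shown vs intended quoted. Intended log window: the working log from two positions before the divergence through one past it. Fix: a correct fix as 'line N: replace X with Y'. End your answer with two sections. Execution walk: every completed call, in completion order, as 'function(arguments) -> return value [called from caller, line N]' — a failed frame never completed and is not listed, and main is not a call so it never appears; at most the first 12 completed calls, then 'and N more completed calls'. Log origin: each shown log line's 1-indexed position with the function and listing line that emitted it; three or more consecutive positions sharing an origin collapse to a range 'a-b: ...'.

Answer: the defect is in main at line 38.
Key fact: The logs agree in full; only the final output differs.
Call chain: main.
First divergence: there is none — every log position agrees.
Execution walk:
  mix_signals([12, 1, 1, 3, 3, 4, 12, 6]) -> 1  [called from index_entries, line 27]
  derive_floor([12, 1, 1, 3, 3, 4, 12, 6], 6) -> 24  [called from index_entries, line 28]
  resolve_slot(1, 24) -> 1  [called from index_entries, line 30]
  index_entries([12, 1, 1, 3, 3, 4, 12, 6], 6) -> 1  [called from main, line 36]
Origin of each log line:
  1: emitted by main (line 35)
  2: emitted by index_entries (line 26)
  3: emitted by mix_signals (line 2)
  4: emitted by mix_signals (line 7)
  5: emitted by derive_floor (line 11)
  6: emitted by derive_floor (line 16)
  7: emitted by index_entries (line 29)
  8: emitted by resolve_slot (line 20)
  9: emitted by main (line 37)
A correct fix: line 38: replace `0` with `2`.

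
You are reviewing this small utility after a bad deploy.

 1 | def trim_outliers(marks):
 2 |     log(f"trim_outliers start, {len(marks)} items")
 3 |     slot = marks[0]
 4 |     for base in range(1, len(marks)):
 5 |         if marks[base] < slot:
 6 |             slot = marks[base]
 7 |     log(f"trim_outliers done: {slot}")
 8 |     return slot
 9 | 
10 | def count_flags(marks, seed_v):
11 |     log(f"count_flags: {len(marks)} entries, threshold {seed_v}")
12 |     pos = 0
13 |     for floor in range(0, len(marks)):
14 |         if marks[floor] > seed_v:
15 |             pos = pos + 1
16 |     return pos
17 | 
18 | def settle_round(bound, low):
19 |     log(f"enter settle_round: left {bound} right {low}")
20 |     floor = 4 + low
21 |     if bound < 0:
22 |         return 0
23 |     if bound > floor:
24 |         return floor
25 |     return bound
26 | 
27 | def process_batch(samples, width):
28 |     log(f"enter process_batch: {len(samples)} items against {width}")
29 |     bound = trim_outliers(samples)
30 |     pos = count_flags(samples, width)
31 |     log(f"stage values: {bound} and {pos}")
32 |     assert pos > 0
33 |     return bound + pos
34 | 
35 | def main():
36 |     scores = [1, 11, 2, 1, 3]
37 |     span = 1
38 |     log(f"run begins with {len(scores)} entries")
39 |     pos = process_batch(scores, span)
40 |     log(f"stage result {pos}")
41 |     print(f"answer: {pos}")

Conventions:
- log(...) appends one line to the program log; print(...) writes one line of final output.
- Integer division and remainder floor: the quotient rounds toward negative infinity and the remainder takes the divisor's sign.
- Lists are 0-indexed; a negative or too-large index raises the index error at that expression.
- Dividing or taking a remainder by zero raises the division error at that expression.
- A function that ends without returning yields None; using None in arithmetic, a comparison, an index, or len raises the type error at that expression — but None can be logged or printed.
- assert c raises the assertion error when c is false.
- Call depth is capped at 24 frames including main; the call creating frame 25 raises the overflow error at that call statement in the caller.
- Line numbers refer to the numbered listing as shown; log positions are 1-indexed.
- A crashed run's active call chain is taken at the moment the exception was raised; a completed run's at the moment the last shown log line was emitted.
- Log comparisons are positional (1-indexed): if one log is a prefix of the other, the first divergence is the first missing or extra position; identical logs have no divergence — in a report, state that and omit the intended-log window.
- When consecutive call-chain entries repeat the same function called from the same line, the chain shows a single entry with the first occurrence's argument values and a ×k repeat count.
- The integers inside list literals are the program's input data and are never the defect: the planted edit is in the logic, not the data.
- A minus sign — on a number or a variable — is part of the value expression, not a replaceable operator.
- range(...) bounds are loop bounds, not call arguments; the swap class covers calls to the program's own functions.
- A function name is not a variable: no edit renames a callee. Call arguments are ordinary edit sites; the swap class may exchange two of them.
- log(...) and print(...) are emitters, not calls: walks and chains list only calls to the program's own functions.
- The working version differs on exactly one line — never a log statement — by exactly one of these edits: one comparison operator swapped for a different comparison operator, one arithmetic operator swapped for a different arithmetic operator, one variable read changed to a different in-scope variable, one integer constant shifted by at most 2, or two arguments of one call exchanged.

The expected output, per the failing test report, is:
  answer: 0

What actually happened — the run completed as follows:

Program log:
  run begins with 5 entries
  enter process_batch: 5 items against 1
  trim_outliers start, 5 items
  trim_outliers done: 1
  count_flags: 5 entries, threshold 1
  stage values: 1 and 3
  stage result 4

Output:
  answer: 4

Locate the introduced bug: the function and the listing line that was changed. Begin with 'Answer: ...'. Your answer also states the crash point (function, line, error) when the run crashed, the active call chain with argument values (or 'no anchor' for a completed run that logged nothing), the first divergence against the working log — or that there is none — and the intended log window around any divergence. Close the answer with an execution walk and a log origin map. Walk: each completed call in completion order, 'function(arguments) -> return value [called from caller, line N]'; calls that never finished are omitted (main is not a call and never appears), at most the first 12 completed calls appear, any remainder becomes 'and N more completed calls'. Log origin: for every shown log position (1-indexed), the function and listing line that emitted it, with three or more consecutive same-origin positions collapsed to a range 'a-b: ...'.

Answer: the defect is in process_batch at line 33.
Key fact: The earliest visible damage is log position 7 — 'stage result 4' rather than the intended 'stage result 0'.
Call chain: main.
First divergence: position 7 — the shown line 'stage result 4' should read 'stage result 0'.
Intended log window:
  5: count_flags: 5 entries, threshold 1
  6: stage values: 1 and 3
  7: stage result 0
Execution walk:
  trim_outliers([1, 11, 2, 1, 3]) -> 1  [called from process_batch, line 29]
  count_flags([1, 11, 2, 1, 3], 1) -> 3  [called from process_batch, line 30]
  process_batch([1, 11, 2, 1, 3], 1) -> 4  [called from main, line 39]
Origin of each log line:
  1: from main, line 38
  2: from process_batch, line 28
  3: from trim_outliers, line 2
  4: from trim_outliers, line 7
  5: from count_flags, line 11
  6: from process_batch, line 31
  7: from main, line 40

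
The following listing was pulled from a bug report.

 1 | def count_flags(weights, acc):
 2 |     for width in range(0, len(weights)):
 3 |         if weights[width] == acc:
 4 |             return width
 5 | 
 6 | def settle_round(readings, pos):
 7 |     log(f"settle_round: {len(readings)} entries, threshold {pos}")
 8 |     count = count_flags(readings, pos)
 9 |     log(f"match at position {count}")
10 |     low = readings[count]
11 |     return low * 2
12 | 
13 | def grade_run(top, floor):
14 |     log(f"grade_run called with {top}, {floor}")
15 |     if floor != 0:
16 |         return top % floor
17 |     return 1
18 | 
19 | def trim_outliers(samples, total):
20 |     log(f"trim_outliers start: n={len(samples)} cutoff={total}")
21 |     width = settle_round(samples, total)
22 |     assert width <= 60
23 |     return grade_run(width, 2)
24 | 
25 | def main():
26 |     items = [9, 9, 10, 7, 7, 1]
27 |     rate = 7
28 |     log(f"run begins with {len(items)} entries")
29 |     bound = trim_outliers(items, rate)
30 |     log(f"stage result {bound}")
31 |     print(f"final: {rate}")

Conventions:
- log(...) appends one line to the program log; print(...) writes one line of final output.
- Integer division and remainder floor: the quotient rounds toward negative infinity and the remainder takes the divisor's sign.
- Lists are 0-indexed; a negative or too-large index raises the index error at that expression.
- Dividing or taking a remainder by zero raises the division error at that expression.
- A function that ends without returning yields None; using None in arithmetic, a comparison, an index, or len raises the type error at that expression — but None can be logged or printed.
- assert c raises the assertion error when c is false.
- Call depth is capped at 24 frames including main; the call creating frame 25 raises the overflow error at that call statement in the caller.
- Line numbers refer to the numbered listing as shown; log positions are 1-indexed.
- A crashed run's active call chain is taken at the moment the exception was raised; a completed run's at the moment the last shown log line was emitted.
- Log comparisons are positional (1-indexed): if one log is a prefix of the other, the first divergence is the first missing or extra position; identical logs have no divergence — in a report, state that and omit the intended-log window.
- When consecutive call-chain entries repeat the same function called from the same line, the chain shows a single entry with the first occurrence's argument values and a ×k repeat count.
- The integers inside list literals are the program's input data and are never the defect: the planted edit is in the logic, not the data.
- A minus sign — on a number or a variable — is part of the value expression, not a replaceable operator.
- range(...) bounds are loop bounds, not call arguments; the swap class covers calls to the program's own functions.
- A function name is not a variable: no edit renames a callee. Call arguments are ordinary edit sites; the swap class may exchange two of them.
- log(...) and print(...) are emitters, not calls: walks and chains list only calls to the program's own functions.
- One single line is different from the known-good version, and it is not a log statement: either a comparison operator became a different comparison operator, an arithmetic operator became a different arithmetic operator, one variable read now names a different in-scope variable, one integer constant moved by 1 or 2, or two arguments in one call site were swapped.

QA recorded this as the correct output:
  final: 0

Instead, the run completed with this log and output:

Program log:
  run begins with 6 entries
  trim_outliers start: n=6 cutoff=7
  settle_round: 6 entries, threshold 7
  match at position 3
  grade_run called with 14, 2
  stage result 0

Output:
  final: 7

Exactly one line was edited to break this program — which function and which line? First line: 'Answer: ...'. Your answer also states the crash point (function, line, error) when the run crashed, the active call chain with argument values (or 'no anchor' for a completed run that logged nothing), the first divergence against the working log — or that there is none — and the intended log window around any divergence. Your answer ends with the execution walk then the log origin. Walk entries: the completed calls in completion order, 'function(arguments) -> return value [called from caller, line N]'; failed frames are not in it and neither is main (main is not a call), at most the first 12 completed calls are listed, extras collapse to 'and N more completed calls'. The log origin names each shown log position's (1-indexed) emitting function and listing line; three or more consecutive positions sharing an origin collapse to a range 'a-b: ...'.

Answer: the defect is in main at line 31.
Core observation: Nothing in the log betrays the bug — only the output does.
Call chain: main.
First divergence: there is none — every log position agrees.
Execution walk:
  count_flags([9, 9, 10, 7, 7, 1], 7) -> 3  [called from settle_round, line 8]
  settle_round([9, 9, 10, 7, 7, 1], 7) -> 14  [called from trim_outliers, line 21]
  grade_run(14, 2) -> 0  [called from trim_outliers, line 23]
  trim_outliers([9, 9, 10, 7, 7, 1], 7) -> 0  [called from main, line 29]
Log origin:
  1: emitted by main (line 28)
  2: emitted by trim_outliers (line 20)
  3: emitted by settle_round (line 7)
  4: emitted by settle_round (line 9)
  5: emitted by grade_run (line 14)
  6: emitted by main (line 30)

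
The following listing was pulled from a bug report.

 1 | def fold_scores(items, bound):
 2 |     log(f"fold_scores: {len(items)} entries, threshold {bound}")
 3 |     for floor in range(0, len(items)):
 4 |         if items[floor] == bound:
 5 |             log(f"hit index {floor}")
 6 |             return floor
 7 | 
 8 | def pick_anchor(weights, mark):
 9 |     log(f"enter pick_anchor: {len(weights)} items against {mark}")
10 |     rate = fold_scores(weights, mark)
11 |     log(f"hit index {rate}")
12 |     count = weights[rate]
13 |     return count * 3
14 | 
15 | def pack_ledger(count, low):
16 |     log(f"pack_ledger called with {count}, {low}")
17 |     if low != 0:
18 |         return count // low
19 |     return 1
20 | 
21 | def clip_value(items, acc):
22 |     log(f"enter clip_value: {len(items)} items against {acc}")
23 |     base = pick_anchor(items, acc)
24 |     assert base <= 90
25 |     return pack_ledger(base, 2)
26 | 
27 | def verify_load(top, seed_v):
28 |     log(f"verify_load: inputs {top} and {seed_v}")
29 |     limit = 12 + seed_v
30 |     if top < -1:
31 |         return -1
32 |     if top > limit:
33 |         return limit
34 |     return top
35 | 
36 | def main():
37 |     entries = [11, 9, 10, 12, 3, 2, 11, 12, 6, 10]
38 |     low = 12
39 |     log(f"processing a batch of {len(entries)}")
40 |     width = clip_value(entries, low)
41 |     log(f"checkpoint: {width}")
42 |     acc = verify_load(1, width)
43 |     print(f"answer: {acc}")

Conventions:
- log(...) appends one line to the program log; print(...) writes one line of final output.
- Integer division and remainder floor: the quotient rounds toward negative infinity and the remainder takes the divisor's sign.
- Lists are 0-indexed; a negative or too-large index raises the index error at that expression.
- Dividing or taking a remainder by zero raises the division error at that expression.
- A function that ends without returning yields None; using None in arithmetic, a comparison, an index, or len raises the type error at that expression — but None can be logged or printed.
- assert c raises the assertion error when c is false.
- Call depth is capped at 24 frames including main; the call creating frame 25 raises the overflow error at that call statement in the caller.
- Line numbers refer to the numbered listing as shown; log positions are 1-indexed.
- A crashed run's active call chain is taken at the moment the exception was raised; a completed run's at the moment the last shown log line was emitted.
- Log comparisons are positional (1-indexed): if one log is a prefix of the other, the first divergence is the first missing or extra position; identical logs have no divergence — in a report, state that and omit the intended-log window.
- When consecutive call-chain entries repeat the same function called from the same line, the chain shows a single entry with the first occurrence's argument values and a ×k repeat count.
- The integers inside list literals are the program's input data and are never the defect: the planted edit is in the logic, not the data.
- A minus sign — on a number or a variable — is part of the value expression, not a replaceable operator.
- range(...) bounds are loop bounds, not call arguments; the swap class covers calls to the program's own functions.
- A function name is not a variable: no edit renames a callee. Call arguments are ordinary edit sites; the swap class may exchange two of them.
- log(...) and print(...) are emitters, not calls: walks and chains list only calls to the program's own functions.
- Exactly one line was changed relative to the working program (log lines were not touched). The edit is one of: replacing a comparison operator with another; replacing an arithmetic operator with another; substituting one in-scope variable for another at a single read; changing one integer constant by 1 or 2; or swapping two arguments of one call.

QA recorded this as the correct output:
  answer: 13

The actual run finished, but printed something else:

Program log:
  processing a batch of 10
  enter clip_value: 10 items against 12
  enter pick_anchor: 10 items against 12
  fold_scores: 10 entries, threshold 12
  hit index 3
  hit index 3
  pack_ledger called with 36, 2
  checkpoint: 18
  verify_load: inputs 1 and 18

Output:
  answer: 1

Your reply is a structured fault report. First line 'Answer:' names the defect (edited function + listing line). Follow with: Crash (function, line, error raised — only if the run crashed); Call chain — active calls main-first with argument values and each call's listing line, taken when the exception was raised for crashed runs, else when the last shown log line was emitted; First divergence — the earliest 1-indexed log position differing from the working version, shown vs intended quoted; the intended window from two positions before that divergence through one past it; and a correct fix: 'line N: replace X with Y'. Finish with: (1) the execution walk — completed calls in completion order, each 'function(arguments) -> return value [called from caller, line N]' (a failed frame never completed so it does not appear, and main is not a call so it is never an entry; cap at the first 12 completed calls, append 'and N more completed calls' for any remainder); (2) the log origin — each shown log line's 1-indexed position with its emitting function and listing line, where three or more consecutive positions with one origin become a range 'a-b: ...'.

Answer: the defect is in main at line 42.
The tell: The log first diverges at position 9: the faulty run prints 'verify_load: inputs 1 and 18' where the working version prints 'verify_load: inputs 18 and 1'.
Call chain: main -> verify_load(1, 18) (called at line 42).
First divergence: position 9 — shown 'verify_load: inputs 1 and 18', intended 'verify_load: inputs 18 and 1'.
Intended log window:
  7: pack_ledger called with 36, 2
  8: checkpoint: 18
  9: verify_load: inputs 18 and 1
Execution walk:
  fold_scores([11, 9, 10, 12, 3, 2, 11, 12, 6, 10], 12) -> 3  [called from pick_anchor, line 10]
  pick_anchor([11, 9, 10, 12, 3, 2, 11, 12, 6, 10], 12) -> 36  [called from clip_value, line 23]
  pack_ledger(36, 2) -> 18  [called from clip_value, line 25]
  clip_value([11, 9, 10, 12, 3, 2, 11, 12, 6, 10], 12) -> 18  [called from main, line 40]
  verify_load(1, 18) -> 1  [called from main, line 42]
Log origin:
  1: logged in main at line 39
  2: logged in clip_value at line 22
  3: logged in pick_anchor at line 9
  4: logged in fold_scores at line 2
  5: logged in fold_scores at line 5
  6: logged in pick_anchor at line 11
  7: logged in pack_ledger at line 16
  8: logged in main at line 41
  9: logged in verify_load at line 28
A correct fix: line 42: replace `verify_load(1, width)` with `verify_load(width, 1)`.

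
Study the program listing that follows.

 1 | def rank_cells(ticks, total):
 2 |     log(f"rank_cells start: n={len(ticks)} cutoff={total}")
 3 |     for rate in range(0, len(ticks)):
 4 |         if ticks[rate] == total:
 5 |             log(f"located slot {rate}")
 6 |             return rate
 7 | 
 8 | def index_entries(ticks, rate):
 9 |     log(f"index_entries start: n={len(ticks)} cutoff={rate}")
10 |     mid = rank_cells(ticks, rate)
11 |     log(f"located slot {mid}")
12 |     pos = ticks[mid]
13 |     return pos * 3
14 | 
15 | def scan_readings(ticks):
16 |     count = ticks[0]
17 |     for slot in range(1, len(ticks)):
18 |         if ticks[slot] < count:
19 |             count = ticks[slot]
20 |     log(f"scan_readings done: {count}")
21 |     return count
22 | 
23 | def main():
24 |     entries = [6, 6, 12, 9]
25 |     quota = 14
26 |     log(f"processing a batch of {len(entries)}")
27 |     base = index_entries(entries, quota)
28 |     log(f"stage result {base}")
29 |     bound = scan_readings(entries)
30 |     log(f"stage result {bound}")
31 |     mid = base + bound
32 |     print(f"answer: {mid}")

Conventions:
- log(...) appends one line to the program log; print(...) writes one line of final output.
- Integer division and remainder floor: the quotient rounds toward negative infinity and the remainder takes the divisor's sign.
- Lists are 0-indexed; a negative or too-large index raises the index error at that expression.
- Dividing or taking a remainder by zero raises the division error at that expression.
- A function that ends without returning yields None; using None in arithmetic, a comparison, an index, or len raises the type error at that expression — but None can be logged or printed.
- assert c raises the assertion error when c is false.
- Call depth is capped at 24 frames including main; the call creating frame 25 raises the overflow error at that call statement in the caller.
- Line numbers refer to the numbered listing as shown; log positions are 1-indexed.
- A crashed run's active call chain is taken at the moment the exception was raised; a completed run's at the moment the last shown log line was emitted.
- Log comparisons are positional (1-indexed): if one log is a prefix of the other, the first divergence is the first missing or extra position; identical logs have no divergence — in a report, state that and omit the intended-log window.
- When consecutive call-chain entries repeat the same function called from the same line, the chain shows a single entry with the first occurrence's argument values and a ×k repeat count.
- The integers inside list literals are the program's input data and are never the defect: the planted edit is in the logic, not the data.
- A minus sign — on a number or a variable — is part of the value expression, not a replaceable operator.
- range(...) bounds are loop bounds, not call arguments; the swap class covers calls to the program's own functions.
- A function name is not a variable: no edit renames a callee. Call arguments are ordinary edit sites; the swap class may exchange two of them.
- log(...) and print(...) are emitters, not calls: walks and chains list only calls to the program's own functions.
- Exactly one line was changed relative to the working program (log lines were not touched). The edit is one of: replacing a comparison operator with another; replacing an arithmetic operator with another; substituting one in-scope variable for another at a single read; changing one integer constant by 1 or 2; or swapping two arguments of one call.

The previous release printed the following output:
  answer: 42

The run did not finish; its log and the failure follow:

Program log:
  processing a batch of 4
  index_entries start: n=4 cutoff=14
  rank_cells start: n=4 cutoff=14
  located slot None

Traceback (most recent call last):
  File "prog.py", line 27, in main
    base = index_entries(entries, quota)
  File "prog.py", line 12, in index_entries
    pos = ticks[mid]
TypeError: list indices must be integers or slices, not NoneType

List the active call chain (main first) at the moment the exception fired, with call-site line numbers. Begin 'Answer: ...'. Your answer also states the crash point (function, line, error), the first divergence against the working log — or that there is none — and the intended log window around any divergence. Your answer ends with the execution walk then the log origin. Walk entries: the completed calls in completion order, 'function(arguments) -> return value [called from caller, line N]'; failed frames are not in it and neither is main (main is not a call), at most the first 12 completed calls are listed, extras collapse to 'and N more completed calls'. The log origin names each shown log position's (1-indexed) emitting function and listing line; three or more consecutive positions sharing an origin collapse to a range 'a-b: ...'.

Answer: main -> index_entries (called at line 27).
Core observation: The log first diverges at position 2: the faulty run prints 'index_entries start: n=4 cutoff=14' where the working version prints 'index_entries start: n=4 cutoff=12'.
Crash: index_entries, line 12, TypeError.
First divergence: position 2 — shown 'index_entries start: n=4 cutoff=14', intended 'index_entries start: n=4 cutoff=12'.
Intended log window:
  1: processing a batch of 4
  2: index_entries start: n=4 cutoff=12
  3: rank_cells start: n=4 cutoff=12
Execution walk:
  rank_cells([6, 6, 12, 9], 14) -> None  [called from index_entries, line 10]
Log origins:
  1 — main, line 26
  2 — index_entries, line 9
  3 — rank_cells, line 2
  4 — index_entries, line 11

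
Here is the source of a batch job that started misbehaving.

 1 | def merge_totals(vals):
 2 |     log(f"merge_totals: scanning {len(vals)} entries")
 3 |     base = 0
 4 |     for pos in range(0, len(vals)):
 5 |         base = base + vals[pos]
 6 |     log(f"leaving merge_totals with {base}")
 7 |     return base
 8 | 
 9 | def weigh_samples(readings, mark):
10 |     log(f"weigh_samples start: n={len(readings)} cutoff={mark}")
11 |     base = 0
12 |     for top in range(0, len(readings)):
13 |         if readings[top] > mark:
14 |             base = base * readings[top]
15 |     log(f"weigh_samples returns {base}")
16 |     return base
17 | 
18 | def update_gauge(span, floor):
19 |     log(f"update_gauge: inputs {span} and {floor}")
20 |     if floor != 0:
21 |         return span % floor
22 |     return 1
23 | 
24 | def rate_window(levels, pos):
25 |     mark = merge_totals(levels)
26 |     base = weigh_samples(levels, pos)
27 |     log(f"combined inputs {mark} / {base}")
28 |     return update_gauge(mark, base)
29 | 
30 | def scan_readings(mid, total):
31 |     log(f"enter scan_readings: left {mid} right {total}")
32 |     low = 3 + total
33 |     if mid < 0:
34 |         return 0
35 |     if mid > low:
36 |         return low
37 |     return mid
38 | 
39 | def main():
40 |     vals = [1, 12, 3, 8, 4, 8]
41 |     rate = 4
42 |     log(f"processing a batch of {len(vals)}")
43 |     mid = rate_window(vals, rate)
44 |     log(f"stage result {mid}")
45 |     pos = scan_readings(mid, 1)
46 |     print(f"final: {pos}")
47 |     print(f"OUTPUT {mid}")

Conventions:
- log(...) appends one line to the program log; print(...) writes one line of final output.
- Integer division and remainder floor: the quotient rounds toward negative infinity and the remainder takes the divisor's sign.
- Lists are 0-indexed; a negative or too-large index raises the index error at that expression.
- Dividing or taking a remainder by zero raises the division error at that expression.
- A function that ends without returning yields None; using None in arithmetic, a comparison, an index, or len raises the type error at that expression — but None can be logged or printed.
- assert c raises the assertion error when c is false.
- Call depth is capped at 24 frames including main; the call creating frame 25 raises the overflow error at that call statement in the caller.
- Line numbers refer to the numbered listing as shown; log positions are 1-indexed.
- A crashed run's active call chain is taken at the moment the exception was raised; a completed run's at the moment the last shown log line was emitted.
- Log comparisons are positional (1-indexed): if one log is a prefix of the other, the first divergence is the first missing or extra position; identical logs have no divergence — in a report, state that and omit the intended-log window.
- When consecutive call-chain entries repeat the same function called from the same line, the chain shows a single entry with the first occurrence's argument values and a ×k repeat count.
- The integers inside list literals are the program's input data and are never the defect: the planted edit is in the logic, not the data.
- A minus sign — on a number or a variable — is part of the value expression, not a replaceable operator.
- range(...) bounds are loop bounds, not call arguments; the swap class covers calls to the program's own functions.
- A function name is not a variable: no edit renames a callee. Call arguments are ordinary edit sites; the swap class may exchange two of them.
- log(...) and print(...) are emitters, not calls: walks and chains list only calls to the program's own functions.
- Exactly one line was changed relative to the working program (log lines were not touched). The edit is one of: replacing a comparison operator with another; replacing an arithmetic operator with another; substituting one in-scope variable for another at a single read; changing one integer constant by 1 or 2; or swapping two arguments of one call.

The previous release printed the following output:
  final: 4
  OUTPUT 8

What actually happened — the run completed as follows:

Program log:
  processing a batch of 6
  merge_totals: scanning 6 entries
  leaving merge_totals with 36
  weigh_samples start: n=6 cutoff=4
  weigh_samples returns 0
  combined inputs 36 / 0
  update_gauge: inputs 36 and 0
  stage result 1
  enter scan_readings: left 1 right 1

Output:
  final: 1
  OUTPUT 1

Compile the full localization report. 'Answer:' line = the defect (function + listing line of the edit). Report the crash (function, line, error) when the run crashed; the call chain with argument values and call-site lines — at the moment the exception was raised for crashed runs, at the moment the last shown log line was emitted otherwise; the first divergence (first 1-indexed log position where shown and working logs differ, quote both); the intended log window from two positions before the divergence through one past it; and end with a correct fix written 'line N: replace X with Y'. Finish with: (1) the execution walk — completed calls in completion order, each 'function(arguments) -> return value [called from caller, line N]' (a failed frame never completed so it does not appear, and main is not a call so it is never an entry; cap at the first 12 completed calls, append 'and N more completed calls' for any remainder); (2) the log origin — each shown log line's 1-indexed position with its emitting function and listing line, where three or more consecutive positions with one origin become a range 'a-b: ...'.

Answer: the defect is in weigh_samples at line 14.
Core observation: At log position 5 the runs split — shown 'weigh_samples returns 0', but the working version logs 'weigh_samples returns 28'.
Call chain: main -> scan_readings(1, 1) (called at line 45).
First divergence: position 5 — the shown line 'weigh_samples returns 0' should read 'weigh_samples returns 28'.
Intended log window:
  3: leaving merge_totals with 36
  4: weigh_samples start: n=6 cutoff=4
  5: weigh_samples returns 28
  6: combined inputs 36 / 28
Execution walk:
  merge_totals([1, 12, 3, 8, 4, 8]) -> 36  [called from rate_window, line 25]
  weigh_samples([1, 12, 3, 8, 4, 8], 4) -> 0  [called from rate_window, line 26]
  update_gauge(36, 0) -> 1  [called from rate_window, line 28]
  rate_window([1, 12, 3, 8, 4, 8], 4) -> 1  [called from main, line 43]
  scan_readings(1, 1) -> 1  [called from main, line 45]
Origin of each log line:
  1: from main, line 42
  2: from merge_totals, line 2
  3: from merge_totals, line 6
  4: from weigh_samples, line 10
  5: from weigh_samples, line 15
  6: from rate_window, line 27
  7: from update_gauge, line 19
  8: from main, line 44
  9: from scan_readings, line 31
A correct fix: line 14: replace `*` with `+`.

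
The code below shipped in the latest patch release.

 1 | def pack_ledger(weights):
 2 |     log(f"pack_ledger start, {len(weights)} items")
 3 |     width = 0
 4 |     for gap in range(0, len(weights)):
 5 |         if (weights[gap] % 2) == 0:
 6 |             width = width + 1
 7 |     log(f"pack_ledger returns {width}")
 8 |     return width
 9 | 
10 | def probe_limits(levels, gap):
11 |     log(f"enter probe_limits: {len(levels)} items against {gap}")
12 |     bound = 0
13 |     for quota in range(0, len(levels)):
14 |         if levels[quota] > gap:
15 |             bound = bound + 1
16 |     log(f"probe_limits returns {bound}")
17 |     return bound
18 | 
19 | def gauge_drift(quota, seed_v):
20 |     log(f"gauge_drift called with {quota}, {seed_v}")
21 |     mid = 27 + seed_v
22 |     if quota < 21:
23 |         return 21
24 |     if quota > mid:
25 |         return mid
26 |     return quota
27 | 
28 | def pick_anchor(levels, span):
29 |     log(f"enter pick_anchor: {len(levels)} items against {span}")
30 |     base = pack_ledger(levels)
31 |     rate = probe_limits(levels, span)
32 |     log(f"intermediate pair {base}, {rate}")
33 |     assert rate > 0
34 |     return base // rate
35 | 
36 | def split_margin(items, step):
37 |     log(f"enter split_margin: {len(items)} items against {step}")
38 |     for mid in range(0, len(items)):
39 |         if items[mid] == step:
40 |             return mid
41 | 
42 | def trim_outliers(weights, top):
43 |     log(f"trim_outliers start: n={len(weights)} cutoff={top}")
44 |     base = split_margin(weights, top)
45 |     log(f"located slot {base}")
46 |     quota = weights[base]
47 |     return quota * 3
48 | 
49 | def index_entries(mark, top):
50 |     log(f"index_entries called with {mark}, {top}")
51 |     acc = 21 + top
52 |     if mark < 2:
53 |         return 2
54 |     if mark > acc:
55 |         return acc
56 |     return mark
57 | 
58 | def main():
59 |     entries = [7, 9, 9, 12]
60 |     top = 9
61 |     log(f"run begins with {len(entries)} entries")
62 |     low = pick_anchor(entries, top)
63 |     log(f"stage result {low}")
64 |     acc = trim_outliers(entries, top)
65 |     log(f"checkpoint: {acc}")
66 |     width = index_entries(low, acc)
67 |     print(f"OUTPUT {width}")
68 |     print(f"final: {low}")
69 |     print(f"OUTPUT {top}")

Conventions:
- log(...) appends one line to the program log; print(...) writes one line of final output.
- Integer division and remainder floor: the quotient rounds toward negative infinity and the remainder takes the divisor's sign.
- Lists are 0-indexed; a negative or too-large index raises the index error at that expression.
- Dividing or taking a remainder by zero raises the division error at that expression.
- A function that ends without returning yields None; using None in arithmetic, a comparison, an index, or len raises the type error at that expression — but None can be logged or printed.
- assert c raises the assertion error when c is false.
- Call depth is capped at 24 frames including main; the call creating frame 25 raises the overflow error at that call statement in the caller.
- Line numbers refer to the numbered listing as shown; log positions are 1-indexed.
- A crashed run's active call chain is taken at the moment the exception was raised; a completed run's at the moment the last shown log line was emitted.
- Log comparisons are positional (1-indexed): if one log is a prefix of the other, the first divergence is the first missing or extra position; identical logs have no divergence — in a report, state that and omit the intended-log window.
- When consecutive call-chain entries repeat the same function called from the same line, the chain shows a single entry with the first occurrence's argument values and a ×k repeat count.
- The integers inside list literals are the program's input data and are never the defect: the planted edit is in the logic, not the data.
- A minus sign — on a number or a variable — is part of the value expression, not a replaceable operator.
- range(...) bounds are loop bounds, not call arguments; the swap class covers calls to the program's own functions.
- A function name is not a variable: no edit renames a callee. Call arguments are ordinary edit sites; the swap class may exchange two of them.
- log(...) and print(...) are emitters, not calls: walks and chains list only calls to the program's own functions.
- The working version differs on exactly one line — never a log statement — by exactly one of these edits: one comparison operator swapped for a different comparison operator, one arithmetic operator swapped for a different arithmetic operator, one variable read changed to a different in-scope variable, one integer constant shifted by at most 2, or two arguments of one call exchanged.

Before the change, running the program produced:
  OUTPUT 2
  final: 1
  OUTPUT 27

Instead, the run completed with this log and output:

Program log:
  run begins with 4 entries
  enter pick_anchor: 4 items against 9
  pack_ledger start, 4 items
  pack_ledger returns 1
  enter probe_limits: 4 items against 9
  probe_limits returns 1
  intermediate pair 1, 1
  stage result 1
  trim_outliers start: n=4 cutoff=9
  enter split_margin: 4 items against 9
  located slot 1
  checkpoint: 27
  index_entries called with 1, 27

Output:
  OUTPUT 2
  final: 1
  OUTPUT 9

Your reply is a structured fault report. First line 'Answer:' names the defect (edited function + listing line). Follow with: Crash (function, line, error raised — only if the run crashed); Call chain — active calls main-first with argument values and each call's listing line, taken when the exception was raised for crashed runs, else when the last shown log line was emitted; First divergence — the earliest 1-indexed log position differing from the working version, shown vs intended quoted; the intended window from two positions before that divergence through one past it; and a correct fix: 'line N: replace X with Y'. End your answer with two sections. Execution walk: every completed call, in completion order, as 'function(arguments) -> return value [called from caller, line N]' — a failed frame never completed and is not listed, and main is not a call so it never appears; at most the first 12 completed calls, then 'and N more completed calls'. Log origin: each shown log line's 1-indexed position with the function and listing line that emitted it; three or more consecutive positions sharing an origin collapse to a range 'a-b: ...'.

Answer: the defect is in main at line 69.
Core observation: The logs agree in full; only the final output differs.
Call chain: main -> index_entries(1, 27) (called at line 66).
First divergence: none; the two logs match at every position.
Execution walk:
  pack_ledger([7, 9, 9, 12]) -> 1  [called from pick_anchor, line 30]
  probe_limits([7, 9, 9, 12], 9) -> 1  [called from pick_anchor, line 31]
  pick_anchor([7, 9, 9, 12], 9) -> 1  [called from main, line 62]
  split_margin([7, 9, 9, 12], 9) -> 1  [called from trim_outliers, line 44]
  trim_outliers([7, 9, 9, 12], 9) -> 27  [called from main, line 64]
  index_entries(1, 27) -> 2  [called from main, line 66]
Log origins:
  1: emitted by main (line 61)
  2: emitted by pick_anchor (line 29)
  3: emitted by pack_ledger (line 2)
  4: emitted by pack_ledger (line 7)
  5: emitted by probe_limits (line 11)
  6: emitted by probe_limits (line 16)
  7: emitted by pick_anchor (line 32)
  8: emitted by main (line 63)
  9: emitted by trim_outliers (line 43)
  10: emitted by split_margin (line 37)
  11: emitted by trim_outliers (line 45)
  12: emitted by main (line 65)
  13: emitted by index_entries (line 50)
A correct fix: line 69: replace `top` with `acc`.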